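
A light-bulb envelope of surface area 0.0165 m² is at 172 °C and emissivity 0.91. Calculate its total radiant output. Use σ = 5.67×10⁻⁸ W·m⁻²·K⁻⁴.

P ≈ 33.4 W

172 °C = 445 K.
P = εσAT⁴ = 0.91 × 5.67×10⁻⁸ × 0.0165 × (445)⁴ = 0.91 × 5.67×10⁻⁸ × 0.0165 × 3.92×10^10.
P = 33.4 W.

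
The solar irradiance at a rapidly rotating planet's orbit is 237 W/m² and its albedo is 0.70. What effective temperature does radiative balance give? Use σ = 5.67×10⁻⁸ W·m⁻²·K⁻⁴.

T ≈ 133 K

Power absorbed = (1−a)S·πR²; power emitted = 4πR²σT⁴. Equating and cancelling πR²:
T = ((1−a)S / 4σ)^(1/4) = (71.1 / (4 × 5.67×10⁻⁸))^(1/4) = (3.13×10^8)^(1/4).
T = 133 K.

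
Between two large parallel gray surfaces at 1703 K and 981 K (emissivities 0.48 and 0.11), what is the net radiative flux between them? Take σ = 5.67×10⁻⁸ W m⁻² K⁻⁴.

For two large parallel gray plates, q = σ(T₁⁴ − T₂⁴) / (1/ε₁ + 1/ε₂ − 1).
1/ε₁ + 1/ε₂ − 1 = 1/0.48 + 1/0.11 − 1 = 10.17.
T₁⁴ − T₂⁴ = 8.41×10^12 − 9.26×10^11 = 7.49×10^12 K⁴.
q = 5.67×10⁻⁸ × 7.49×10^12 / 10.17 = 41700 W/m².

q ≈ 41700 W/m²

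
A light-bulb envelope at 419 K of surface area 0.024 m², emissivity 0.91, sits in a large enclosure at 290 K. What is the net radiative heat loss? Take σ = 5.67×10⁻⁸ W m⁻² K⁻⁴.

Q = εσA(T⁴ − T_s⁴). T⁴ − T_s⁴ = (419)⁴ − (290)⁴ = 3.08×10^10 − 7.07×10^9 = 2.37×10^10 K⁴.
Q = 0.91 × 5.67×10⁻⁸ × 0.0240 × 2.37×10^10 = 29.4 W.

Q ≈ 29.4 W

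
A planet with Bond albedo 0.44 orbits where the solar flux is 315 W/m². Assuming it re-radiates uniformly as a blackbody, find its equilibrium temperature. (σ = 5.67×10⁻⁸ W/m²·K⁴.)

Power absorbed = (1−a)S·πR²; power emitted = 4πR²σT⁴. Equating and cancelling πR²:
T = ((1−a)S / 4σ)^(1/4) = (176 / (4 × 5.67×10⁻⁸))^(1/4) = (7.78×10^8)^(1/4).
T = 167 K.

T ≈ 167 K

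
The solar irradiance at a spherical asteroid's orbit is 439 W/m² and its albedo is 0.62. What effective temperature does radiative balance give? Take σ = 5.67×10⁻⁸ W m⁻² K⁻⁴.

T ≈ 165 K

Power absorbed = (1−a)S·πR²; power emitted = 4πR²σT⁴. Equating and cancelling πR²:
T = ((1−a)S / 4σ)^(1/4) = (167 / (4 × 5.67×10⁻⁸))^(1/4) = (7.36×10^8)^(1/4).
T = 165 K.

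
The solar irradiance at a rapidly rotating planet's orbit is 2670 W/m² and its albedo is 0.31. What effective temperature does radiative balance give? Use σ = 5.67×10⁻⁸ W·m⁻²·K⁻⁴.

T ≈ 300 K

Power absorbed = (1−a)S·πR²; power emitted = 4πR²σT⁴. Equating and cancelling πR²:
T = ((1−a)S / 4σ)^(1/4) = (1840 / (4 × 5.67×10⁻⁸))^(1/4) = (8.12×10^9)^(1/4).
T = 300 K.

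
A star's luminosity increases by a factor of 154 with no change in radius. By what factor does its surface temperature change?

P ∝ T⁴ ⇒ T ∝ P^(1/4), so T scales by (154)^(1/4) = 3.52.

factor ≈ 3.52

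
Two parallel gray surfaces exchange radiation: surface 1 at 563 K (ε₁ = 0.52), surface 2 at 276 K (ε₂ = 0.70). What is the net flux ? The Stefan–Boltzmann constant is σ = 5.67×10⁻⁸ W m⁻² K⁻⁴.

For two large parallel gray plates, q = σ(T₁⁴ − T₂⁴) / (1/ε₁ + 1/ε₂ − 1).
1/ε₁ + 1/ε₂ − 1 = 1/0.52 + 1/0.70 − 1 = 2.352.
T₁⁴ − T₂⁴ = 1.00×10^11 − 5.80×10^9 = 9.47×10^10 K⁴.
q = 5.67×10⁻⁸ × 9.47×10^10 / 2.352 = 2280 W/m².

q ≈ 2280 W/m²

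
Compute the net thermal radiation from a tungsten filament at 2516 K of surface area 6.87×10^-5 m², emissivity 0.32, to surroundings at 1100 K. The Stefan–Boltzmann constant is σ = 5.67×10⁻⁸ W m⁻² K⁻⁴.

Q ≈ 48.1 W

Q = εσA(T⁴ − T_s⁴). T⁴ − T_s⁴ = (2516)⁴ − (1100)⁴ = 4.01×10^13 − 1.46×10^12 = 3.86×10^13 K⁴.
Q = 0.32 × 5.67×10⁻⁸ × 6.87×10^-5 × 3.86×10^13 = 48.1 W.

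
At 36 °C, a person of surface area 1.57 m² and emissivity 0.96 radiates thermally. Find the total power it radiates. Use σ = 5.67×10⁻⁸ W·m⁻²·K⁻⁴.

36 °C = 309 K.
P = εσAT⁴ = 0.96 × 5.67×10⁻⁸ × 1.57 × (309)⁴ = 0.96 × 5.67×10⁻⁸ × 1.57 × 9.12×10^9.
P = 779 W.

P ≈ 779 W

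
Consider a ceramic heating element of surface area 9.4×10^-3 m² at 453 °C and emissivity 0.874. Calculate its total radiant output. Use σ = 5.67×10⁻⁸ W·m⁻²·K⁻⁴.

P ≈ 129 W

453 °C = 726 K.
P = εσAT⁴ = 0.874 × 5.67×10⁻⁸ × 9.40×10^-3 × (726)⁴ = 0.874 × 5.67×10⁻⁸ × 9.40×10^-3 × 2.78×10^11.
P = 129 W.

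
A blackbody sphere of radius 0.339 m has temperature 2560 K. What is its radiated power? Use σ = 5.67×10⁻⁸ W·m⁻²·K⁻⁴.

P ≈ 3.52×10^6 W

A = 4πr² = 4π × (0.339)² = 1.44 m².
P = σAT⁴ = 5.67×10⁻⁸ × 1.44 × (2560)⁴ = 5.67×10⁻⁸ × 1.44 × 4.29×10^13.
P = 3.52×10^6 W.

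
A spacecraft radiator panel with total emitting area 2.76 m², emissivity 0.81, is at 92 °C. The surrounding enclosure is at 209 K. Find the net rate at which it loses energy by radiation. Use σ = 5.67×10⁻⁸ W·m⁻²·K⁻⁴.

Convert: 92 °C = 365 K.
Q = εσA(T⁴ − T_s⁴). T⁴ − T_s⁴ = (365)⁴ − (209)⁴ = 1.77×10^10 − 1.91×10^9 = 1.58×10^10 K⁴.
Q = 0.81 × 5.67×10⁻⁸ × 2.76 × 1.58×10^10 = 2010 W.

Q ≈ 2010 W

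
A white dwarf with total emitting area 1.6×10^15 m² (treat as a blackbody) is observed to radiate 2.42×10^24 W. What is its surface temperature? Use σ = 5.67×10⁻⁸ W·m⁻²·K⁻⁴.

From P = σAT⁴, T = (P / σA)^(1/4) = (2.42×10^24 / (5.67×10⁻⁸ × 1.60×10^15))^(1/4).
T = (2.67×10^16)^(1/4) = 12800 K.

T ≈ 12800 K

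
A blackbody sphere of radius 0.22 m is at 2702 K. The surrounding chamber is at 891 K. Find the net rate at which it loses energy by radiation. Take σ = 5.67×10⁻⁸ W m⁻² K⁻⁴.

Q ≈ 1.82×10^6 W

A = 4πr² = 4π × (0.22)² = 0.608 m².
Q = σA(T⁴ − T_s⁴). T⁴ − T_s⁴ = (2702)⁴ − (891)⁴ = 5.33×10^13 − 6.30×10^11 = 5.27×10^13 K⁴.
Q = 5.67×10⁻⁸ × 0.608 × 5.27×10^13 = 1.82×10^6 W.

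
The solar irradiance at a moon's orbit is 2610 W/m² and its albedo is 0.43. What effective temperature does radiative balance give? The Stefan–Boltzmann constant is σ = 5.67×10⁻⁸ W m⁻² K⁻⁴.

Power absorbed = (1−a)S·πR²; power emitted = 4πR²σT⁴. Equating and cancelling πR²:
T = ((1−a)S / 4σ)^(1/4) = (1490 / (4 × 5.67×10⁻⁸))^(1/4) = (6.56×10^9)^(1/4).
T = 285 K.

T ≈ 285 K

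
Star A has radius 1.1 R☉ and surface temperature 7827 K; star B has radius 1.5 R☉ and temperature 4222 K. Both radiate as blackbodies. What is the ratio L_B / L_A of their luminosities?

L_B/L_A ≈ 0.157

L = 4πR²σT⁴ ∝ R²T⁴, so L_B/L_A = (1.5/1.1)² × (4222/7827)⁴ = 1.86 × 0.0847 = 0.157.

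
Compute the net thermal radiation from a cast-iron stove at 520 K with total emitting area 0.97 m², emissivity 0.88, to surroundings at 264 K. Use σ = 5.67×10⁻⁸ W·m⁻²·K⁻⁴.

Q ≈ 3300 W

Q = εσA(T⁴ − T_s⁴). T⁴ − T_s⁴ = (520)⁴ − (264)⁴ = 7.31×10^10 − 4.86×10^9 = 6.83×10^10 K⁴.
Q = 0.88 × 5.67×10⁻⁸ × 0.970 × 6.83×10^10 = 3300 W.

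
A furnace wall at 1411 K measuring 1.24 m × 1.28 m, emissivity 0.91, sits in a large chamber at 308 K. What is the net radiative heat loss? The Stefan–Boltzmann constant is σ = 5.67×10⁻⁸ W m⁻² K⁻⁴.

Q ≈ 3.24×10^5 W

A = 1.24 × 1.28 = 1.59 m².
Q = εσA(T⁴ − T_s⁴). T⁴ − T_s⁴ = (1411)⁴ − (308)⁴ = 3.96×10^12 − 9.00×10^9 = 3.95×10^12 K⁴.
Q = 0.91 × 5.67×10⁻⁸ × 1.59 × 3.95×10^12 = 3.24×10^5 W.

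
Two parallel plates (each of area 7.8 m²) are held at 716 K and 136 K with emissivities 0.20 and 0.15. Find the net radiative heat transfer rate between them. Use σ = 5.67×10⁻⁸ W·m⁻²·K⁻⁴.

Q ≈ 10900 W

For two large parallel gray plates, q = σ(T₁⁴ − T₂⁴) / (1/ε₁ + 1/ε₂ − 1).
1/ε₁ + 1/ε₂ − 1 = 1/0.20 + 1/0.15 − 1 = 10.67.
T₁⁴ − T₂⁴ = 2.63×10^11 − 3.42×10^8 = 2.62×10^11 K⁴.
q = 5.67×10⁻⁸ × 2.62×10^11 / 10.67 = 1400 W/m².
Q = q·A = 1400 × 7.8 = 10900 W.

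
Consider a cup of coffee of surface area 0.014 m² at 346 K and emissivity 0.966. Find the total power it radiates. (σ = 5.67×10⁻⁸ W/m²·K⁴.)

P = εσAT⁴ = 0.966 × 5.67×10⁻⁸ × 0.0140 × (346)⁴ = 0.966 × 5.67×10⁻⁸ × 0.0140 × 1.43×10^10.
P = 11.0 W.

P ≈ 11.0 W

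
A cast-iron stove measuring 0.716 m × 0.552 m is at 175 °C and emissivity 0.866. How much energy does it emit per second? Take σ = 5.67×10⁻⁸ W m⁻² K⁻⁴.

A = 0.716 × 0.552 = 0.395 m².
175 °C = 448 K.
P = εσAT⁴ = 0.866 × 5.67×10⁻⁸ × 0.395 × (448)⁴ = 0.866 × 5.67×10⁻⁸ × 0.395 × 4.03×10^10.
P = 782 W.

P ≈ 782 W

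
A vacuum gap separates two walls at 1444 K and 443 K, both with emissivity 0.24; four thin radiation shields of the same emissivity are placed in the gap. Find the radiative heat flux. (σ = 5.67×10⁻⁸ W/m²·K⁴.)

q ≈ 6660 W/m²

Each of the 5 gaps contributes resistance (2/ε − 1) = 2/0.24 − 1 = 7.333; total = 36.67.
q = σ(T₁⁴ − T₂⁴) / 36.67 = 5.67×10⁻⁸ × 4.31×10^12 / 36.67 = 6660 W/m².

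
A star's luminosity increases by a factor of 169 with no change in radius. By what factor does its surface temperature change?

P ∝ T⁴ ⇒ T ∝ P^(1/4), so T scales by (169)^(1/4) = 3.61.

factor ≈ 3.61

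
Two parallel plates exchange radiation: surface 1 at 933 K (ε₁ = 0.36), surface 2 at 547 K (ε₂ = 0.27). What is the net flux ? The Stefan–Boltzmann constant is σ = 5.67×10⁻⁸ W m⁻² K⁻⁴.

q ≈ 6910 W/m²

For two large parallel gray plates, q = σ(T₁⁴ − T₂⁴) / (1/ε₁ + 1/ε₂ − 1).
1/ε₁ + 1/ε₂ − 1 = 1/0.36 + 1/0.27 − 1 = 5.481.
T₁⁴ − T₂⁴ = 7.58×10^11 − 8.95×10^10 = 6.68×10^11 K⁴.
q = 5.67×10⁻⁸ × 6.68×10^11 / 5.481 = 6910 W/m².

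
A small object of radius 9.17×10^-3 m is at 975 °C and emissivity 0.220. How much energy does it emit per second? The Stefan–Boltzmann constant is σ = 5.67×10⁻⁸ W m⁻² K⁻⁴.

A = 4πr² = 4π × (9.17×10^-3)² = 1.06×10^-3 m².
975 °C = 1248 K.
P = εσAT⁴ = 0.220 × 5.67×10⁻⁸ × 1.06×10^-3 × (1248)⁴ = 0.220 × 5.67×10⁻⁸ × 1.06×10^-3 × 2.43×10^12.
P = 32.0 W.

P ≈ 32.0 W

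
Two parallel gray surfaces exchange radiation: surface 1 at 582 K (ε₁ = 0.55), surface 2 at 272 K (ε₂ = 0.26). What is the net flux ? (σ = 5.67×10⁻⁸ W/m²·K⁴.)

q ≈ 1330 W/m²

For two large parallel gray plates, q = σ(T₁⁴ − T₂⁴) / (1/ε₁ + 1/ε₂ − 1).
1/ε₁ + 1/ε₂ − 1 = 1/0.55 + 1/0.26 − 1 = 4.664.
T₁⁴ − T₂⁴ = 1.15×10^11 − 5.47×10^9 = 1.09×10^11 K⁴.
q = 5.67×10⁻⁸ × 1.09×10^11 / 4.664 = 1330 W/m².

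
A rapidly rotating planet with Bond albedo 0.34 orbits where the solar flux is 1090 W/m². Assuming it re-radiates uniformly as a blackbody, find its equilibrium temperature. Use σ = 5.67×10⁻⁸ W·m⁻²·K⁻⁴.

Power absorbed = (1−a)S·πR²; power emitted = 4πR²σT⁴. Equating and cancelling πR²:
T = ((1−a)S / 4σ)^(1/4) = (719 / (4 × 5.67×10⁻⁸))^(1/4) = (3.17×10^9)^(1/4).
T = 237 K.

T ≈ 237 K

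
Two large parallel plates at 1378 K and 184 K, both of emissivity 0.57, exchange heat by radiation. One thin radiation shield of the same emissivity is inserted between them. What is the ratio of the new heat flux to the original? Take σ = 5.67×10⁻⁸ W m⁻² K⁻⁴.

With N identical shields there are N+1 = 2 gaps in series, each with the same radiative resistance, so the flux falls to 1/(N+1) of its unshielded value.

ratio ≈ 0.500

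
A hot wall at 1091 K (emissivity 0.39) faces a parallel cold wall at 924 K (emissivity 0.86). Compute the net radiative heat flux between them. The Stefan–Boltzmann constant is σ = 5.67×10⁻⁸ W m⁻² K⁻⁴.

For two large parallel gray plates, q = σ(T₁⁴ − T₂⁴) / (1/ε₁ + 1/ε₂ − 1).
1/ε₁ + 1/ε₂ − 1 = 1/0.39 + 1/0.86 − 1 = 2.727.
T₁⁴ − T₂⁴ = 1.42×10^12 − 7.29×10^11 = 6.88×10^11 K⁴.
q = 5.67×10⁻⁸ × 6.88×10^11 / 2.727 = 14300 W/m².

q ≈ 14300 W/m²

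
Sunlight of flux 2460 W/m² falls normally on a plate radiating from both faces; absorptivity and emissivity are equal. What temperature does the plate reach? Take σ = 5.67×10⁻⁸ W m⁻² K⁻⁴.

Absorbed flux αS = emitted flux 2εσT⁴ per unit area; with α = ε this gives T = (S/2σ)^(1/4).
T = (2460 / (2 × 5.67×10⁻⁸))^(1/4) = (2.17×10^10)^(1/4).
T = 384 K.

T ≈ 384 K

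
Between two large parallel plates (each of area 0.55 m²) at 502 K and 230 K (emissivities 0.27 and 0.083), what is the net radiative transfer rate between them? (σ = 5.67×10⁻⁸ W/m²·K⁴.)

For two large parallel gray plates, q = σ(T₁⁴ − T₂⁴) / (1/ε₁ + 1/ε₂ − 1).
1/ε₁ + 1/ε₂ − 1 = 1/0.27 + 1/0.083 − 1 = 14.75.
T₁⁴ − T₂⁴ = 6.35×10^10 − 2.80×10^9 = 6.07×10^10 K⁴.
q = 5.67×10⁻⁸ × 6.07×10^10 / 14.75 = 233 W/m².
Q = q·A = 233 × 0.55 = 128 W.

Q ≈ 128 W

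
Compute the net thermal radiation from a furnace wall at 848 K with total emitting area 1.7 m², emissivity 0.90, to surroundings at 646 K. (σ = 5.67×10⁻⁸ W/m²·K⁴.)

Q ≈ 29800 W

Q = εσA(T⁴ − T_s⁴). T⁴ − T_s⁴ = (848)⁴ − (646)⁴ = 5.17×10^11 − 1.74×10^11 = 3.43×10^11 K⁴.
Q = 0.90 × 5.67×10⁻⁸ × 1.70 × 3.43×10^11 = 29800 W.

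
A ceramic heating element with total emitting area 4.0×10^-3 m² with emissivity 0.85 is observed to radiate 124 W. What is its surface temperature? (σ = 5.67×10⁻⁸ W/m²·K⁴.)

T ≈ 896 K

From P = εσAT⁴, T = (P / εσA)^(1/4) = (124 / (0.85 × 5.67×10⁻⁸ × 4.00×10^-3))^(1/4).
T = (6.43×10^11)^(1/4) = 896 K.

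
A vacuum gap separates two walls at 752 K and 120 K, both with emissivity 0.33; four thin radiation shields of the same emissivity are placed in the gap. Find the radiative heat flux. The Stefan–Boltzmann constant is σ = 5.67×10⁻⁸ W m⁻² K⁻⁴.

q ≈ 716 W/m²

Each of the 5 gaps contributes resistance (2/ε − 1) = 2/0.33 − 1 = 5.061; total = 25.30.
q = σ(T₁⁴ − T₂⁴) / 25.30 = 5.67×10⁻⁸ × 3.20×10^11 / 25.30 = 716 W/m².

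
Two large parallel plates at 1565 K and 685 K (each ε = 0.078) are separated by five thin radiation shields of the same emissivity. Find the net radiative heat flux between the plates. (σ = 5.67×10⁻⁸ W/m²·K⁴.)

Each of the 6 gaps contributes resistance (2/ε − 1) = 2/0.078 − 1 = 24.64; total = 147.8.
q = σ(T₁⁴ − T₂⁴) / 147.8 = 5.67×10⁻⁸ × 5.78×10^12 / 147.8 = 2220 W/m².

q ≈ 2220 W/m²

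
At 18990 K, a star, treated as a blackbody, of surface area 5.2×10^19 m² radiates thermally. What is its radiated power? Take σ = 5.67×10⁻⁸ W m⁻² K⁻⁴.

P ≈ 3.83×10^29 W

P = σAT⁴ = 5.67×10⁻⁸ × 5.20×10^19 × (18990)⁴ = 5.67×10⁻⁸ × 5.20×10^19 × 1.30×10^17.
P = 3.83×10^29 W.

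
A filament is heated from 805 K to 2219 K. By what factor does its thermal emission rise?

ratio ≈ 57.7

P ∝ T⁴, so the ratio is (2219/805)⁴ = (2.757)⁴ = 57.7.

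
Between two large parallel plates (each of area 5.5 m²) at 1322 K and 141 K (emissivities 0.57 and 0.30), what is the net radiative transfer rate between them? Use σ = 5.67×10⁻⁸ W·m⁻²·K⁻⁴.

Q ≈ 2.33×10^5 W

For two large parallel gray plates, q = σ(T₁⁴ − T₂⁴) / (1/ε₁ + 1/ε₂ − 1).
1/ε₁ + 1/ε₂ − 1 = 1/0.57 + 1/0.30 − 1 = 4.088.
T₁⁴ − T₂⁴ = 3.05×10^12 − 3.95×10^8 = 3.05×10^12 K⁴.
q = 5.67×10⁻⁸ × 3.05×10^12 / 4.088 = 42400 W/m².
Q = q·A = 42400 × 5.5 = 2.33×10^5 W.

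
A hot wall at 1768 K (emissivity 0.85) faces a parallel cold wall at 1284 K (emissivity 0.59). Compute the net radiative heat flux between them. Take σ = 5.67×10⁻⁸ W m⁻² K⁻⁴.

For two large parallel gray plates, q = σ(T₁⁴ − T₂⁴) / (1/ε₁ + 1/ε₂ − 1).
1/ε₁ + 1/ε₂ − 1 = 1/0.85 + 1/0.59 − 1 = 1.871.
T₁⁴ − T₂⁴ = 9.77×10^12 − 2.72×10^12 = 7.05×10^12 K⁴.
q = 5.67×10⁻⁸ × 7.05×10^12 / 1.871 = 2.14×10^5 W/m².

q ≈ 2.14×10^5 W/m²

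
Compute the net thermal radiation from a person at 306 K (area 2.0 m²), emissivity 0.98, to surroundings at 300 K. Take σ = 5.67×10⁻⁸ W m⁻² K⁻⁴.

Q ≈ 74.2 W

Q = εσA(T⁴ − T_s⁴). T⁴ − T_s⁴ = (306)⁴ − (300)⁴ = 8.77×10^9 − 8.10×10^9 = 6.68×10^8 K⁴.
Q = 0.98 × 5.67×10⁻⁸ × 2.00 × 6.68×10^8 = 74.2 W.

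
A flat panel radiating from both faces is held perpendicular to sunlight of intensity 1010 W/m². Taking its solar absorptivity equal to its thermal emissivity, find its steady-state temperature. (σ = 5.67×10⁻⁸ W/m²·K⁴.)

Absorbed flux αS = emitted flux 2εσT⁴ per unit area; with α = ε this gives T = (S/2σ)^(1/4).
T = (1010 / (2 × 5.67×10⁻⁸))^(1/4) = (8.91×10^9)^(1/4).
T = 307 K.

T ≈ 307 K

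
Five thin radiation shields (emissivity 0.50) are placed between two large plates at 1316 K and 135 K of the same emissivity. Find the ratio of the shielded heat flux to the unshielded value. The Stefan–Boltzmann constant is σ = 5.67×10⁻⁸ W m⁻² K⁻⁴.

ratio ≈ 0.167

With N identical shields there are N+1 = 6 gaps in series, each with the same radiative resistance, so the flux falls to 1/(N+1) of its unshielded value.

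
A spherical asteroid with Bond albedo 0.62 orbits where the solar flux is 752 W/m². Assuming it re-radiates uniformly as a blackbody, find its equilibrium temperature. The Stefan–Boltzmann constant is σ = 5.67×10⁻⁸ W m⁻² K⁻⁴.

T ≈ 188 K

Power absorbed = (1−a)S·πR²; power emitted = 4πR²σT⁴. Equating and cancelling πR²:
T = ((1−a)S / 4σ)^(1/4) = (286 / (4 × 5.67×10⁻⁸))^(1/4) = (1.26×10^9)^(1/4).
T = 188 K.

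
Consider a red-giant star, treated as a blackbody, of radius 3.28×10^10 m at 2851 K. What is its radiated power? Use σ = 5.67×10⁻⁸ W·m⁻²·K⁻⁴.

P ≈ 5.06×10^28 W

A = 4πr² = 4π × (3.28×10^10)² = 1.35×10^22 m².
P = σAT⁴ = 5.67×10⁻⁸ × 1.35×10^22 × (2851)⁴ = 5.67×10⁻⁸ × 1.35×10^22 × 6.61×10^13.
P = 5.06×10^28 W.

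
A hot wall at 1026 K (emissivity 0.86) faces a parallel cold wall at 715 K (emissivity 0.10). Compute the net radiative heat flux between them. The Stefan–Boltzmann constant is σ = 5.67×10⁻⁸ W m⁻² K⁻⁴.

q ≈ 4720 W/m²

For two large parallel gray plates, q = σ(T₁⁴ − T₂⁴) / (1/ε₁ + 1/ε₂ − 1).
1/ε₁ + 1/ε₂ − 1 = 1/0.86 + 1/0.10 − 1 = 10.16.
T₁⁴ − T₂⁴ = 1.11×10^12 − 2.61×10^11 = 8.47×10^11 K⁴.
q = 5.67×10⁻⁸ × 8.47×10^11 / 10.16 = 4720 W/m².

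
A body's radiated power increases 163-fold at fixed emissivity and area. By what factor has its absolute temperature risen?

P ∝ T⁴ ⇒ T ∝ P^(1/4), so T scales by (163)^(1/4) = 3.57.

factor ≈ 3.57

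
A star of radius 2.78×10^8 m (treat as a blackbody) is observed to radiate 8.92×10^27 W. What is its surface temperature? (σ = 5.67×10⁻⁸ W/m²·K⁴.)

A = 4πr² = 4π × (2.78×10^8)² = 9.71×10^17 m².
From P = σAT⁴, T = (P / σA)^(1/4) = (8.92×10^27 / (5.67×10⁻⁸ × 9.71×10^17))^(1/4).
T = (1.62×10^17)^(1/4) = 20100 K.

T ≈ 20100 K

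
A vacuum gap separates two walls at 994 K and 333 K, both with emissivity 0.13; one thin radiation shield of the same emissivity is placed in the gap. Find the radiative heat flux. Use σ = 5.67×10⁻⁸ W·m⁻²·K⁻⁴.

q ≈ 1900 W/m²

Each of the 2 gaps contributes resistance (2/ε − 1) = 2/0.13 − 1 = 14.38; total = 28.77.
q = σ(T₁⁴ − T₂⁴) / 28.77 = 5.67×10⁻⁸ × 9.64×10^11 / 28.77 = 1900 W/m².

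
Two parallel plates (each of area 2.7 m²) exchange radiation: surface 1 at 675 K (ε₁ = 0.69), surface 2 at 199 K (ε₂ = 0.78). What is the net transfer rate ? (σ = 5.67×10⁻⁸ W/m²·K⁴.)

For two large parallel gray plates, q = σ(T₁⁴ − T₂⁴) / (1/ε₁ + 1/ε₂ − 1).
1/ε₁ + 1/ε₂ − 1 = 1/0.69 + 1/0.78 − 1 = 1.731.
T₁⁴ − T₂⁴ = 2.08×10^11 − 1.57×10^9 = 2.06×10^11 K⁴.
q = 5.67×10⁻⁸ × 2.06×10^11 / 1.731 = 6750 W/m².
Q = q·A = 6750 × 2.7 = 18200 W.

Q ≈ 18200 W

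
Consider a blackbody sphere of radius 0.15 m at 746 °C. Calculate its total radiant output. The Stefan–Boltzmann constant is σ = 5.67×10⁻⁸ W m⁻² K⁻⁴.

P ≈ 17300 W

A = 4πr² = 4π × (0.15)² = 0.283 m².
746 °C = 1019 K.
P = σAT⁴ = 5.67×10⁻⁸ × 0.283 × (1019)⁴ = 5.67×10⁻⁸ × 0.283 × 1.08×10^12.
P = 17300 W.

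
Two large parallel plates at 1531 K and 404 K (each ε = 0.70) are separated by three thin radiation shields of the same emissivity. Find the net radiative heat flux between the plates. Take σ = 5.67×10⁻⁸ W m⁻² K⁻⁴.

q ≈ 41700 W/m²

Each of the 4 gaps contributes resistance (2/ε − 1) = 2/0.70 − 1 = 1.857; total = 7.429.
q = σ(T₁⁴ − T₂⁴) / 7.429 = 5.67×10⁻⁸ × 5.47×10^12 / 7.429 = 41700 W/m².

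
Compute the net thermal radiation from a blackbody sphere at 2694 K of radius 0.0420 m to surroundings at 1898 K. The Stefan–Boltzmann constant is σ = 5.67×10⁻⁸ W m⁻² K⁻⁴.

Q ≈ 49900 W

A = 4πr² = 4π × (0.0420)² = 0.0222 m².
Q = σA(T⁴ − T_s⁴). T⁴ − T_s⁴ = (2694)⁴ − (1898)⁴ = 5.27×10^13 − 1.30×10^13 = 3.97×10^13 K⁴.
Q = 5.67×10⁻⁸ × 0.0222 × 3.97×10^13 = 49900 W.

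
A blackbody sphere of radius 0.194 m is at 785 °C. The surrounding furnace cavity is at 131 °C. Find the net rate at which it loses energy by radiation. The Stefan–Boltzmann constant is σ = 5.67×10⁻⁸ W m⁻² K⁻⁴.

Q ≈ 32900 W

A = 4πr² = 4π × (0.194)² = 0.473 m².
Convert: 785 °C = 1058 K; 131 °C = 404 K.
Q = σA(T⁴ − T_s⁴). T⁴ − T_s⁴ = (1058)⁴ − (404)⁴ = 1.25×10^12 − 2.66×10^10 = 1.23×10^12 K⁴.
Q = 5.67×10⁻⁸ × 0.473 × 1.23×10^12 = 32900 W.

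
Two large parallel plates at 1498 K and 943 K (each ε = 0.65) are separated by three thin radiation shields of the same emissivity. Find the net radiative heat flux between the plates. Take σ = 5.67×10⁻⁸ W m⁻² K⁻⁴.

Each of the 4 gaps contributes resistance (2/ε − 1) = 2/0.65 − 1 = 2.077; total = 8.308.
q = σ(T₁⁴ − T₂⁴) / 8.308 = 5.67×10⁻⁸ × 4.24×10^12 / 8.308 = 29000 W/m².

q ≈ 29000 W/m²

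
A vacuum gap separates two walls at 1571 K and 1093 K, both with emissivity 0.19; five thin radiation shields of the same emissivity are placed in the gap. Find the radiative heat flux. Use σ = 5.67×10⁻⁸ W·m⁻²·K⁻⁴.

q ≈ 4630 W/m²

Each of the 6 gaps contributes resistance (2/ε − 1) = 2/0.19 − 1 = 9.526; total = 57.16.
q = σ(T₁⁴ − T₂⁴) / 57.16 = 5.67×10⁻⁸ × 4.66×10^12 / 57.16 = 4630 W/m².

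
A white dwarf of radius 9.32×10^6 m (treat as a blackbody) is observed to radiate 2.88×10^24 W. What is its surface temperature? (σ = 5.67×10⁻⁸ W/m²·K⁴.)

T ≈ 14700 K

A = 4πr² = 4π × (9.32×10^6)² = 1.09×10^15 m².
From P = σAT⁴, T = (P / σA)^(1/4) = (2.88×10^24 / (5.67×10⁻⁸ × 1.09×10^15))^(1/4).
T = (4.65×10^16)^(1/4) = 14700 K.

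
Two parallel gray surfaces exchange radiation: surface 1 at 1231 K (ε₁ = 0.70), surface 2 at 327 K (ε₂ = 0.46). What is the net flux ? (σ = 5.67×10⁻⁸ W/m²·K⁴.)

q ≈ 49800 W/m²

For two large parallel gray plates, q = σ(T₁⁴ − T₂⁴) / (1/ε₁ + 1/ε₂ − 1).
1/ε₁ + 1/ε₂ − 1 = 1/0.70 + 1/0.46 − 1 = 2.602.
T₁⁴ − T₂⁴ = 2.30×10^12 − 1.14×10^10 = 2.28×10^12 K⁴.
q = 5.67×10⁻⁸ × 2.28×10^12 / 2.602 = 49800 W/m².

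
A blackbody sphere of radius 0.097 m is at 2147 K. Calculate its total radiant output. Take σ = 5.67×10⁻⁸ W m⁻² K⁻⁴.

A = 4πr² = 4π × (0.097)² = 0.118 m².
P = σAT⁴ = 5.67×10⁻⁸ × 0.118 × (2147)⁴ = 5.67×10⁻⁸ × 0.118 × 2.12×10^13.
P = 1.42×10^5 W.

P ≈ 1.42×10^5 W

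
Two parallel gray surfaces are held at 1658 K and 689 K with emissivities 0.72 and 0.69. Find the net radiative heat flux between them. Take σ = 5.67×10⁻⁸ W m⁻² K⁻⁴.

For two large parallel gray plates, q = σ(T₁⁴ − T₂⁴) / (1/ε₁ + 1/ε₂ − 1).
1/ε₁ + 1/ε₂ − 1 = 1/0.72 + 1/0.69 − 1 = 1.838.
T₁⁴ − T₂⁴ = 7.56×10^12 − 2.25×10^11 = 7.33×10^12 K⁴.
q = 5.67×10⁻⁸ × 7.33×10^12 / 1.838 = 2.26×10^5 W/m².

q ≈ 2.26×10^5 W/m²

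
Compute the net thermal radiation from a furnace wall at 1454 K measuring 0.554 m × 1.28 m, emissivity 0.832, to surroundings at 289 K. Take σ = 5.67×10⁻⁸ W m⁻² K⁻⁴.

Q ≈ 1.49×10^5 W

A = 0.554 × 1.28 = 0.709 m².
Q = εσA(T⁴ − T_s⁴). T⁴ − T_s⁴ = (1454)⁴ − (289)⁴ = 4.47×10^12 − 6.98×10^9 = 4.46×10^12 K⁴.
Q = 0.832 × 5.67×10⁻⁸ × 0.709 × 4.46×10^12 = 1.49×10^5 W.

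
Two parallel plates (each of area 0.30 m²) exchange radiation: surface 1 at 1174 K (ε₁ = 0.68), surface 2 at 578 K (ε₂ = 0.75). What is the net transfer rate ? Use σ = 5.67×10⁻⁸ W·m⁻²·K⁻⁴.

Q ≈ 16900 W

For two large parallel gray plates, q = σ(T₁⁴ − T₂⁴) / (1/ε₁ + 1/ε₂ − 1).
1/ε₁ + 1/ε₂ − 1 = 1/0.68 + 1/0.75 − 1 = 1.804.
T₁⁴ − T₂⁴ = 1.90×10^12 − 1.12×10^11 = 1.79×10^12 K⁴.
q = 5.67×10⁻⁸ × 1.79×10^12 / 1.804 = 56200 W/m².
Q = q·A = 56200 × 0.30 = 16900 W.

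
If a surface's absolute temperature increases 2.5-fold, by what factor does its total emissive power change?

factor ≈ 39.1

P ∝ T⁴, so the power scales as (2.5)⁴ = 39.1.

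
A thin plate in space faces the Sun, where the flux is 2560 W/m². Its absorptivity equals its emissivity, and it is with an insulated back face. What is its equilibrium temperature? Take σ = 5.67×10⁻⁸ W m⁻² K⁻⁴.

T ≈ 461 K

Absorbed flux αS = emitted flux εσT⁴ (one radiating face); with α = ε, T = (S/σ)^(1/4).
T = (2560 / 5.67×10⁻⁸)^(1/4) = (4.51×10^10)^(1/4).
T = 461 K.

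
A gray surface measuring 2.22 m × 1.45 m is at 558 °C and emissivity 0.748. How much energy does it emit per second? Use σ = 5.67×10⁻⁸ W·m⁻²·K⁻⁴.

A = 2.22 × 1.45 = 3.22 m².
558 °C = 831 K.
P = εσAT⁴ = 0.748 × 5.67×10⁻⁸ × 3.22 × (831)⁴ = 0.748 × 5.67×10⁻⁸ × 3.22 × 4.77×10^11.
P = 65100 W.

P ≈ 65100 W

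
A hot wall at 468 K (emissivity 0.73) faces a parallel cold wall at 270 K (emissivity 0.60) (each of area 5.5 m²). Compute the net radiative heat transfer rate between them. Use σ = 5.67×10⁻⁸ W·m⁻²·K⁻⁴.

Q ≈ 6530 W

For two large parallel gray plates, q = σ(T₁⁴ − T₂⁴) / (1/ε₁ + 1/ε₂ − 1).
1/ε₁ + 1/ε₂ − 1 = 1/0.73 + 1/0.60 − 1 = 2.037.
T₁⁴ − T₂⁴ = 4.80×10^10 − 5.31×10^9 = 4.27×10^10 K⁴.
q = 5.67×10⁻⁸ × 4.27×10^10 / 2.037 = 1190 W/m².
Q = q·A = 1190 × 5.5 = 6530 W.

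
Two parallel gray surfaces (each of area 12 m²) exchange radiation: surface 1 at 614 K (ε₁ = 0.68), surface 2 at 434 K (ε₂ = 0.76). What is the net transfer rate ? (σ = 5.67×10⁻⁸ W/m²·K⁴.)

For two large parallel gray plates, q = σ(T₁⁴ − T₂⁴) / (1/ε₁ + 1/ε₂ − 1).
1/ε₁ + 1/ε₂ − 1 = 1/0.68 + 1/0.76 − 1 = 1.786.
T₁⁴ − T₂⁴ = 1.42×10^11 − 3.55×10^10 = 1.07×10^11 K⁴.
q = 5.67×10⁻⁸ × 1.07×10^11 / 1.786 = 3390 W/m².
Q = q·A = 3390 × 12 = 40600 W.

Q ≈ 40600 W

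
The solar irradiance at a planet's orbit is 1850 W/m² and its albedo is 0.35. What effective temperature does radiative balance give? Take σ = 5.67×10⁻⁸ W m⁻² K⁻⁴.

T ≈ 270 K

Power absorbed = (1−a)S·πR²; power emitted = 4πR²σT⁴. Equating and cancelling πR²:
T = ((1−a)S / 4σ)^(1/4) = (1200 / (4 × 5.67×10⁻⁸))^(1/4) = (5.30×10^9)^(1/4).
T = 270 K.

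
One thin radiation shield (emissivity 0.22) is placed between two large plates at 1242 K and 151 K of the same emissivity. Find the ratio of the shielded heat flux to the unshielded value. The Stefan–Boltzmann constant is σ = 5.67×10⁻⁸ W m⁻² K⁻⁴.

ratio ≈ 0.500

With N identical shields there are N+1 = 2 gaps in series, each with the same radiative resistance, so the flux falls to 1/(N+1) of its unshielded value.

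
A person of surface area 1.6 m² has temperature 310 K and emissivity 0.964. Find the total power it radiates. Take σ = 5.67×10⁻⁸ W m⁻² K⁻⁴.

P ≈ 808 W

Stefan–Boltzmann: P = εσAT⁴ = 0.964 × 5.67×10⁻⁸ × 1.60 × (310)⁴ = 0.964 × 5.67×10⁻⁸ × 1.60 × 9.24×10^9.
P = 808 W.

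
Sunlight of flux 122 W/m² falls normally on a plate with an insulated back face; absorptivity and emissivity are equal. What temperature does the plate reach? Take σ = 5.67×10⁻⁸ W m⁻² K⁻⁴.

T ≈ 215 K

Absorbed flux αS = emitted flux εσT⁴ (one radiating face); with α = ε, T = (S/σ)^(1/4).
T = (122 / 5.67×10⁻⁸)^(1/4) = (2.15×10^9)^(1/4).
T = 215 K.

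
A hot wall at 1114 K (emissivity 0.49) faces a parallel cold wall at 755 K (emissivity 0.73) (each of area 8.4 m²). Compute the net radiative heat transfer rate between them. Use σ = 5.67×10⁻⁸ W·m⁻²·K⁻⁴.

Q ≈ 2.40×10^5 W

For two large parallel gray plates, q = σ(T₁⁴ − T₂⁴) / (1/ε₁ + 1/ε₂ − 1).
1/ε₁ + 1/ε₂ − 1 = 1/0.49 + 1/0.73 − 1 = 2.411.
T₁⁴ − T₂⁴ = 1.54×10^12 − 3.25×10^11 = 1.22×10^12 K⁴.
q = 5.67×10⁻⁸ × 1.22×10^12 / 2.411 = 28600 W/m².
Q = q·A = 28600 × 8.4 = 2.40×10^5 W.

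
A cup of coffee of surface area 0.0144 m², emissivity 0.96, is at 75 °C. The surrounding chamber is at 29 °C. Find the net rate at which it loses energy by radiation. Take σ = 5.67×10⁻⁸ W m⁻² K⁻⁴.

Q ≈ 4.98 W

Convert: 75 °C = 348 K; 29 °C = 302 K.
Q = εσA(T⁴ − T_s⁴). T⁴ − T_s⁴ = (348)⁴ − (302)⁴ = 1.47×10^10 − 8.32×10^9 = 6.35×10^9 K⁴.
Q = 0.96 × 5.67×10⁻⁸ × 0.0144 × 6.35×10^9 = 4.98 W.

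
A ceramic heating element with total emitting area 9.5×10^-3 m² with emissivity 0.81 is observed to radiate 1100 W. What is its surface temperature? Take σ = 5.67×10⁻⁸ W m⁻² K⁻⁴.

T ≈ 1260 K

From P = εσAT⁴, T = (P / εσA)^(1/4) = (1100 / (0.81 × 5.67×10⁻⁸ × 9.50×10^-3))^(1/4).
T = (2.52×10^12)^(1/4) = 1260 K.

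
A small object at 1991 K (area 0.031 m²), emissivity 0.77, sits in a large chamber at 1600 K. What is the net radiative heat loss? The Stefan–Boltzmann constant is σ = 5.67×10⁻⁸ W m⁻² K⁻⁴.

Q ≈ 12400 W

Q = εσA(T⁴ − T_s⁴). T⁴ − T_s⁴ = (1991)⁴ − (1600)⁴ = 1.57×10^13 − 6.55×10^12 = 9.16×10^12 K⁴.
Q = 0.77 × 5.67×10⁻⁸ × 0.0310 × 9.16×10^12 = 12400 W.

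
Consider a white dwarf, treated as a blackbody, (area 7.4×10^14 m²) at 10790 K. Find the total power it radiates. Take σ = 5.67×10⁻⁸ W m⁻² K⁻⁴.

P = σAT⁴ = 5.67×10⁻⁸ × 7.40×10^14 × (10790)⁴ = 5.67×10⁻⁸ × 7.40×10^14 × 1.36×10^16.
P = 5.69×10^23 W.

P ≈ 5.69×10^23 W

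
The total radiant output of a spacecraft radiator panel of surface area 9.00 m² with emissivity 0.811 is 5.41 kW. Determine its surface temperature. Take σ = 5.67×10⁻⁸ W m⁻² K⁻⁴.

From P = εσAT⁴, T = (P / εσA)^(1/4) = (5410 / (0.811 × 5.67×10⁻⁸ × 9.00))^(1/4).
T = (1.31×10^10)^(1/4) = 338 K.

T ≈ 338 K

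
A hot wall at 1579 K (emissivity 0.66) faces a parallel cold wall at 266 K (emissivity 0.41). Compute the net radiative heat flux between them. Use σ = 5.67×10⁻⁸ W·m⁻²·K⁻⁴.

For two large parallel gray plates, q = σ(T₁⁴ − T₂⁴) / (1/ε₁ + 1/ε₂ − 1).
1/ε₁ + 1/ε₂ − 1 = 1/0.66 + 1/0.41 − 1 = 2.954.
T₁⁴ − T₂⁴ = 6.22×10^12 − 5.01×10^9 = 6.21×10^12 K⁴.
q = 5.67×10⁻⁸ × 6.21×10^12 / 2.954 = 1.19×10^5 W/m².

q ≈ 1.19×10^5 W/m²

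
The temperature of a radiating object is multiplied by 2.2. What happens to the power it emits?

P ∝ T⁴, so the power scales as (2.2)⁴ = 23.4.

factor ≈ 23.4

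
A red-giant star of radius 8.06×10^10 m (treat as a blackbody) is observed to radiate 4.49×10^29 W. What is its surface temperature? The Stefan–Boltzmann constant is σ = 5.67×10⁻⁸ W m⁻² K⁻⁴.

T ≈ 3140 K

A = 4πr² = 4π × (8.06×10^10)² = 8.16×10^22 m².
From P = σAT⁴, T = (P / σA)^(1/4) = (4.49×10^29 / (5.67×10⁻⁸ × 8.16×10^22))^(1/4).
T = (9.70×10^13)^(1/4) = 3140 K.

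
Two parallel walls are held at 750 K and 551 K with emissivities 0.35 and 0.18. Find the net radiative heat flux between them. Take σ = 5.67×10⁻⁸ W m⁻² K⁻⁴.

q ≈ 1720 W/m²

For two large parallel gray plates, q = σ(T₁⁴ − T₂⁴) / (1/ε₁ + 1/ε₂ − 1).
1/ε₁ + 1/ε₂ − 1 = 1/0.35 + 1/0.18 − 1 = 7.413.
T₁⁴ − T₂⁴ = 3.16×10^11 − 9.22×10^10 = 2.24×10^11 K⁴.
q = 5.67×10⁻⁸ × 2.24×10^11 / 7.413 = 1720 W/m².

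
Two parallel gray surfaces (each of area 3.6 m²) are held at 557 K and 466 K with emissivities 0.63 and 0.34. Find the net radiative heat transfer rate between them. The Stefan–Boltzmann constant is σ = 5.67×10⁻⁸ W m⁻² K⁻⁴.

For two large parallel gray plates, q = σ(T₁⁴ − T₂⁴) / (1/ε₁ + 1/ε₂ − 1).
1/ε₁ + 1/ε₂ − 1 = 1/0.63 + 1/0.34 − 1 = 3.528.
T₁⁴ − T₂⁴ = 9.63×10^10 − 4.72×10^10 = 4.91×10^10 K⁴.
q = 5.67×10⁻⁸ × 4.91×10^10 / 3.528 = 789 W/m².
Q = q·A = 789 × 3.6 = 2840 W.

Q ≈ 2840 W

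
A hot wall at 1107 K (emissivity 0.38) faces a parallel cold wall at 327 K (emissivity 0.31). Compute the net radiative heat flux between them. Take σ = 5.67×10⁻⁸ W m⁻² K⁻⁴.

q ≈ 17400 W/m²

For two large parallel gray plates, q = σ(T₁⁴ − T₂⁴) / (1/ε₁ + 1/ε₂ − 1).
1/ε₁ + 1/ε₂ − 1 = 1/0.38 + 1/0.31 − 1 = 4.857.
T₁⁴ − T₂⁴ = 1.50×10^12 − 1.14×10^10 = 1.49×10^12 K⁴.
q = 5.67×10⁻⁸ × 1.49×10^12 / 4.857 = 17400 W/m².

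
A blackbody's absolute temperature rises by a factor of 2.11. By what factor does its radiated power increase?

factor ≈ 19.8

P ∝ T⁴, so the power scales as (2.11)⁴ = 19.8.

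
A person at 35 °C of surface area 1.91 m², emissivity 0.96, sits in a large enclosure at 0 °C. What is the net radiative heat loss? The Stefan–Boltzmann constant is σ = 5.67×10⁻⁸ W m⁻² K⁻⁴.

Convert: 35 °C = 308 K; 0 °C = 273 K.
Q = εσA(T⁴ − T_s⁴). T⁴ − T_s⁴ = (308)⁴ − (273)⁴ = 9.00×10^9 − 5.55×10^9 = 3.44×10^9 K⁴.
Q = 0.96 × 5.67×10⁻⁸ × 1.91 × 3.44×10^9 = 358 W.

Q ≈ 358 W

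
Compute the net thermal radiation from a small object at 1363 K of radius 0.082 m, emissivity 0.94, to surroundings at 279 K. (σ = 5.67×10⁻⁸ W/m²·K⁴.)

A = 4πr² = 4π × (0.082)² = 0.0845 m².
Q = εσA(T⁴ − T_s⁴). T⁴ − T_s⁴ = (1363)⁴ − (279)⁴ = 3.45×10^12 − 6.06×10^9 = 3.45×10^12 K⁴.
Q = 0.94 × 5.67×10⁻⁸ × 0.0845 × 3.45×10^12 = 15500 W.

Q ≈ 15500 W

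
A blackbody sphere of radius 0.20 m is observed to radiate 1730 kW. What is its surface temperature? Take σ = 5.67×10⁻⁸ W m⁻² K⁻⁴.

A = 4πr² = 4π × (0.20)² = 0.503 m².
From P = σAT⁴, T = (P / σA)^(1/4) = (1.73×10^6 / (5.67×10⁻⁸ × 0.503))^(1/4).
T = (6.07×10^13)^(1/4) = 2790 K.

T ≈ 2790 K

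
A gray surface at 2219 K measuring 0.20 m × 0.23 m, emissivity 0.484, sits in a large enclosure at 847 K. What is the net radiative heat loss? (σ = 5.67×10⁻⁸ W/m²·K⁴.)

Q ≈ 30000 W

A = 0.20 × 0.23 = 0.0460 m².
Q = εσA(T⁴ − T_s⁴). T⁴ − T_s⁴ = (2219)⁴ − (847)⁴ = 2.42×10^13 − 5.15×10^11 = 2.37×10^13 K⁴.
Q = 0.484 × 5.67×10⁻⁸ × 0.0460 × 2.37×10^13 = 30000 W.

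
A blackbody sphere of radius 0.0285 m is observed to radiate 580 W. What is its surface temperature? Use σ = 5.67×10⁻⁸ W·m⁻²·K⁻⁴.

T ≈ 1000 K

A = 4πr² = 4π × (0.0285)² = 0.0102 m².
From P = σAT⁴, T = (P / σA)^(1/4) = (580 / (5.67×10⁻⁸ × 0.0102))^(1/4).
T = (1.00×10^12)^(1/4) = 1000 K.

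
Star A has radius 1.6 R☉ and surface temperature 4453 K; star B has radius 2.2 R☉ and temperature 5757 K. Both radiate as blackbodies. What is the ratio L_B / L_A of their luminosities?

L = 4πR²σT⁴ ∝ R²T⁴, so L_B/L_A = (2.2/1.6)² × (5757/4453)⁴ = 1.89 × 2.79 = 5.28.

L_B/L_A ≈ 5.28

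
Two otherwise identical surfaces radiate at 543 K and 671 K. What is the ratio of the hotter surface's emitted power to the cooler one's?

ratio ≈ 2.33

P ∝ T⁴, so the ratio is (671/543)⁴ = (1.236)⁴ = 2.33.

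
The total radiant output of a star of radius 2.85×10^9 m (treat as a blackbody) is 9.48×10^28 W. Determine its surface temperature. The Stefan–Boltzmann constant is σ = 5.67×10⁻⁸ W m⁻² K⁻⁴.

A = 4πr² = 4π × (2.85×10^9)² = 1.02×10^20 m².
From P = σAT⁴, T = (P / σA)^(1/4) = (9.48×10^28 / (5.67×10⁻⁸ × 1.02×10^20))^(1/4).
T = (1.64×10^16)^(1/4) = 11300 K.

T ≈ 11300 K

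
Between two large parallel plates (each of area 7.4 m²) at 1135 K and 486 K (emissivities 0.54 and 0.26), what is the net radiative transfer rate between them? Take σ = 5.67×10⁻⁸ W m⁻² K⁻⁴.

For two large parallel gray plates, q = σ(T₁⁴ − T₂⁴) / (1/ε₁ + 1/ε₂ − 1).
1/ε₁ + 1/ε₂ − 1 = 1/0.54 + 1/0.26 − 1 = 4.698.
T₁⁴ − T₂⁴ = 1.66×10^12 − 5.58×10^10 = 1.60×10^12 K⁴.
q = 5.67×10⁻⁸ × 1.60×10^12 / 4.698 = 19400 W/m².
Q = q·A = 19400 × 7.4 = 1.43×10^5 W.

Q ≈ 1.43×10^5 W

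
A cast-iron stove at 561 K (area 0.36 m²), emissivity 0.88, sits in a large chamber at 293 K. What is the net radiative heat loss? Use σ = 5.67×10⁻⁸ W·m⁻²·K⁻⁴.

Q ≈ 1650 W

Q = εσA(T⁴ − T_s⁴). T⁴ − T_s⁴ = (561)⁴ − (293)⁴ = 9.90×10^10 − 7.37×10^9 = 9.17×10^10 K⁴.
Q = 0.88 × 5.67×10⁻⁸ × 0.360 × 9.17×10^10 = 1650 W.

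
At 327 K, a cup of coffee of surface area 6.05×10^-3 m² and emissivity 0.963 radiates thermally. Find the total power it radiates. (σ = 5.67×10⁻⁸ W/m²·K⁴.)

Stefan–Boltzmann: P = εσAT⁴ = 0.963 × 5.67×10⁻⁸ × 6.05×10^-3 × (327)⁴ = 0.963 × 5.67×10⁻⁸ × 6.05×10^-3 × 1.14×10^10.
P = 3.78 W.

P ≈ 3.78 W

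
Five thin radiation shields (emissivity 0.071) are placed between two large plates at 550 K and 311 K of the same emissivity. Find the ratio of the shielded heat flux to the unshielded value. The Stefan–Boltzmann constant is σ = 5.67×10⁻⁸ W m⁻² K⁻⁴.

ratio ≈ 0.167

With N identical shields there are N+1 = 6 gaps in series, each with the same radiative resistance, so the flux falls to 1/(N+1) of its unshielded value.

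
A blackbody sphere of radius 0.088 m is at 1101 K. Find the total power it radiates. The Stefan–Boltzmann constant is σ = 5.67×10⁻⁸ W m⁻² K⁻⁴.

A = 4πr² = 4π × (0.088)² = 0.0973 m².
P = σAT⁴ = 5.67×10⁻⁸ × 0.0973 × (1101)⁴ = 5.67×10⁻⁸ × 0.0973 × 1.47×10^12.
P = 8110 W.

P ≈ 8110 W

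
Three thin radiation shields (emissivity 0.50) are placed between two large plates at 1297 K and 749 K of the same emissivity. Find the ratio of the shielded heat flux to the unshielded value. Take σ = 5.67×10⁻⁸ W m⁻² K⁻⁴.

ratio ≈ 0.250

With N identical shields there are N+1 = 4 gaps in series, each with the same radiative resistance, so the flux falls to 1/(N+1) of its unshielded value.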